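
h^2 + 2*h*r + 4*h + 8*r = (h + 4)*(h + 2*r)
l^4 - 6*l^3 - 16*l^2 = l^2*(l - 8)*(l + 2)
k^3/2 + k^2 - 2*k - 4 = (k/2 + 1)*(k - 2)*(k + 2)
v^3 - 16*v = v*(v - 4)*(v + 4)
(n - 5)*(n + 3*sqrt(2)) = n^2 - 5*n + 3*sqrt(2)*n - 15*sqrt(2)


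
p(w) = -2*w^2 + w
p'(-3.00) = 13.00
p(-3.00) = -21.00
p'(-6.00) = 25.00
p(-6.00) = -78.00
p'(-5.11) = 21.44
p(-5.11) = -57.33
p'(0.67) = -1.68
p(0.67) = -0.23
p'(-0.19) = 1.76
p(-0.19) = -0.26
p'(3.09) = -11.36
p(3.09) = -16.01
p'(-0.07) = 1.28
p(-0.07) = -0.08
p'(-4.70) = 19.80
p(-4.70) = -48.88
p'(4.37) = -16.48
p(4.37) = -33.82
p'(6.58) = -25.32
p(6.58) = -80.01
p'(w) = 1 - 4*w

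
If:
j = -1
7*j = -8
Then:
No Solution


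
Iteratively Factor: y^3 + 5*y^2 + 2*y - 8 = (y + 2)*(y^2 + 3*y - 4) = (y + 2)*(y + 4)*(y - 1)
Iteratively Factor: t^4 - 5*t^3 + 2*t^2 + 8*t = (t)*(t^3 - 5*t^2 + 2*t + 8) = t*(t - 4)*(t^2 - t - 2) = t*(t - 4)*(t + 1)*(t - 2)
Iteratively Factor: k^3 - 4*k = (k + 2)*(k^2 - 2*k) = k*(k + 2)*(k - 2)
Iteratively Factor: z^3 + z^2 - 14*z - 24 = (z - 4)*(z^2 + 5*z + 6) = (z - 4)*(z + 3)*(z + 2)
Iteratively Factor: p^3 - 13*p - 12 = (p + 1)*(p^2 - p - 12) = (p - 4)*(p + 1)*(p + 3)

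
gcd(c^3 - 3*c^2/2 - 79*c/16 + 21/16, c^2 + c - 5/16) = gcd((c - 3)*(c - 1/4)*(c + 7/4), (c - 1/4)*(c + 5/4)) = c - 1/4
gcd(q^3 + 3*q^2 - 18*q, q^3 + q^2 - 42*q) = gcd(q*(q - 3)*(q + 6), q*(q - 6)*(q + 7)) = q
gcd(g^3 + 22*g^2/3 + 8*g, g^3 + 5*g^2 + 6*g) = g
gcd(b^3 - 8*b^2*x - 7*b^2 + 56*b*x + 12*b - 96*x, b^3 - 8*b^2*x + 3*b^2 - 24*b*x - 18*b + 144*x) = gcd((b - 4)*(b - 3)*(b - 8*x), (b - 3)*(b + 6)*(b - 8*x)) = -b^2 + 8*b*x + 3*b - 24*x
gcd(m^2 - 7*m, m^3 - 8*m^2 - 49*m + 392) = m - 7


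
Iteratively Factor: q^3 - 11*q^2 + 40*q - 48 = (q - 3)*(q^2 - 8*q + 16) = (q - 4)*(q - 3)*(q - 4)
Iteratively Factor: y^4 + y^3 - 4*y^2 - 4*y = (y - 2)*(y^3 + 3*y^2 + 2*y) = (y - 2)*(y + 2)*(y^2 + y) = (y - 2)*(y + 1)*(y + 2)*(y)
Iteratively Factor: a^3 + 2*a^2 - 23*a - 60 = (a + 3)*(a^2 - a - 20) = (a + 3)*(a + 4)*(a - 5)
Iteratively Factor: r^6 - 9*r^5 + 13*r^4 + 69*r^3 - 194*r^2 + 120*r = (r - 4)*(r^5 - 5*r^4 - 7*r^3 + 41*r^2 - 30*r) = (r - 4)*(r - 2)*(r^4 - 3*r^3 - 13*r^2 + 15*r) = r*(r - 4)*(r - 2)*(r^3 - 3*r^2 - 13*r + 15) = r*(r - 4)*(r - 2)*(r - 1)*(r^2 - 2*r - 15) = r*(r - 4)*(r - 2)*(r - 1)*(r + 3)*(r - 5)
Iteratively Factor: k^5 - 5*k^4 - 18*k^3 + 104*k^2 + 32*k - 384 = (k - 4)*(k^4 - k^3 - 22*k^2 + 16*k + 96) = (k - 4)*(k + 2)*(k^3 - 3*k^2 - 16*k + 48) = (k - 4)*(k - 3)*(k + 2)*(k^2 - 16) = (k - 4)^2*(k - 3)*(k + 2)*(k + 4)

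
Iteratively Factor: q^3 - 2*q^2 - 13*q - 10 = (q + 1)*(q^2 - 3*q - 10) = (q + 1)*(q + 2)*(q - 5)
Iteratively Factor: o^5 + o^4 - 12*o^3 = (o + 4)*(o^4 - 3*o^3) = (o - 3)*(o + 4)*(o^3) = o*(o - 3)*(o + 4)*(o^2) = o^2*(o - 3)*(o + 4)*(o)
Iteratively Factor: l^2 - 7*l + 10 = (l - 5)*(l - 2)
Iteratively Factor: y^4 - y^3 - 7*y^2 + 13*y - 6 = (y - 1)*(y^3 - 7*y + 6) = (y - 1)*(y + 3)*(y^2 - 3*y + 2) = (y - 1)^2*(y + 3)*(y - 2)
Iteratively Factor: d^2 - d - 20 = (d - 5)*(d + 4)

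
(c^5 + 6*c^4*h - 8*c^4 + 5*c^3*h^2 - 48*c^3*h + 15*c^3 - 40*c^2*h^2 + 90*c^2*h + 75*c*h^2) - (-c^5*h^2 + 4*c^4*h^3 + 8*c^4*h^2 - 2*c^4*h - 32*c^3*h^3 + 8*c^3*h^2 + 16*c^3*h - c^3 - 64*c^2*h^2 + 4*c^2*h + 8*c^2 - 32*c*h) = c^5*h^2 + c^5 - 4*c^4*h^3 - 8*c^4*h^2 + 8*c^4*h - 8*c^4 + 32*c^3*h^3 - 3*c^3*h^2 - 64*c^3*h + 16*c^3 + 24*c^2*h^2 + 86*c^2*h - 8*c^2 + 75*c*h^2 + 32*c*h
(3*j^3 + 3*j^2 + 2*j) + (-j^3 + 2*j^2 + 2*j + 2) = 2*j^3 + 5*j^2 + 4*j + 2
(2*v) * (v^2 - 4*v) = 2*v^3 - 8*v^2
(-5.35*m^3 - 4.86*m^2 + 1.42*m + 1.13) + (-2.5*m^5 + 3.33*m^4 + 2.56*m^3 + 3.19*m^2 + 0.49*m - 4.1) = -2.5*m^5 + 3.33*m^4 - 2.79*m^3 - 1.67*m^2 + 1.91*m - 2.97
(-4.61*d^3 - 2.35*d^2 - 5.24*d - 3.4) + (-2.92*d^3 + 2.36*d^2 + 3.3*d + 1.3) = -7.53*d^3 + 0.00999999999999979*d^2 - 1.94*d - 2.1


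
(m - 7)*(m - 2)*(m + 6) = m^3 - 3*m^2 - 40*m + 84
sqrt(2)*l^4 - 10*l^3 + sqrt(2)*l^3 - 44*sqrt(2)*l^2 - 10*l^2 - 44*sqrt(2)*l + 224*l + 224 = (l - 7*sqrt(2))*(l - 2*sqrt(2))*(l + 4*sqrt(2))*(sqrt(2)*l + sqrt(2))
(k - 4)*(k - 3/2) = k^2 - 11*k/2 + 6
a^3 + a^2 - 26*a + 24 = (a - 4)*(a - 1)*(a + 6)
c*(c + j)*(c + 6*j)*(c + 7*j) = c^4 + 14*c^3*j + 55*c^2*j^2 + 42*c*j^3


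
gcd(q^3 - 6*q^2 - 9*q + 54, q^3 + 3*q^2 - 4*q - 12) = q + 3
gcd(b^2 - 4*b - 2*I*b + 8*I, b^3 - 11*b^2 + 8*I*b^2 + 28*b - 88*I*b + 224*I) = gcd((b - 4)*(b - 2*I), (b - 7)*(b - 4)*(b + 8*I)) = b - 4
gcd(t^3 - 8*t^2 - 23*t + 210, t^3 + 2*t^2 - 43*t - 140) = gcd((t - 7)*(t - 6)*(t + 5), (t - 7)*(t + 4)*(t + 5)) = t^2 - 2*t - 35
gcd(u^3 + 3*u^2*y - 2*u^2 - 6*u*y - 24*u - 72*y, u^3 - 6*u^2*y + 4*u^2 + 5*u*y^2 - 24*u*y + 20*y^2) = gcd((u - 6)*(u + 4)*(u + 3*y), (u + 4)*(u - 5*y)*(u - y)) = u + 4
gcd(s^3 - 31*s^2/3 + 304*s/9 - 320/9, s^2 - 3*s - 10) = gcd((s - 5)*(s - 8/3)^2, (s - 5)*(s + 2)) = s - 5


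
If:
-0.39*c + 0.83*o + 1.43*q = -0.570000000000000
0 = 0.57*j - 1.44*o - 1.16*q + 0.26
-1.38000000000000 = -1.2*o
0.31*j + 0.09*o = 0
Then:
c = -1.11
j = -0.33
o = 1.15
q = -1.37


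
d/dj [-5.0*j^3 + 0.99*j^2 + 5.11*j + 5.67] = -15.0*j^2 + 1.98*j + 5.11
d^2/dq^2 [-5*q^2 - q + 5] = -10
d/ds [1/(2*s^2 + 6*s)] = (-s - 3/2)/(s^2*(s + 3)^2)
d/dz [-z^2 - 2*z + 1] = -2*z - 2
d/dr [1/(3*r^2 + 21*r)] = (-2*r - 7)/(3*r^2*(r + 7)^2)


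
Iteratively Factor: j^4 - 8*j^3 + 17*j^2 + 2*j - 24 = (j - 3)*(j^3 - 5*j^2 + 2*j + 8) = (j - 3)*(j + 1)*(j^2 - 6*j + 8) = (j - 4)*(j - 3)*(j + 1)*(j - 2)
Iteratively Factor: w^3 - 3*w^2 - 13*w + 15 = (w + 3)*(w^2 - 6*w + 5) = (w - 5)*(w + 3)*(w - 1)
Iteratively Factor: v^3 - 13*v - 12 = (v + 3)*(v^2 - 3*v - 4) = (v - 4)*(v + 3)*(v + 1)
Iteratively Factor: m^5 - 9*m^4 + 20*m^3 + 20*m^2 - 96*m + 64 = (m - 4)*(m^4 - 5*m^3 + 20*m - 16) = (m - 4)*(m - 1)*(m^3 - 4*m^2 - 4*m + 16) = (m - 4)*(m - 2)*(m - 1)*(m^2 - 2*m - 8) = (m - 4)^2*(m - 2)*(m - 1)*(m + 2)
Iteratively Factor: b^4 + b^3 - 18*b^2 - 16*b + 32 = (b + 2)*(b^3 - b^2 - 16*b + 16) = (b - 1)*(b + 2)*(b^2 - 16) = (b - 4)*(b - 1)*(b + 2)*(b + 4)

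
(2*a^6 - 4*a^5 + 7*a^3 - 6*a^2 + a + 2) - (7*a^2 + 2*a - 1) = 2*a^6 - 4*a^5 + 7*a^3 - 13*a^2 - a + 3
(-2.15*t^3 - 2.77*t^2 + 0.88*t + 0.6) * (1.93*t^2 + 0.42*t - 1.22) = -4.1495*t^5 - 6.2491*t^4 + 3.158*t^3 + 4.907*t^2 - 0.8216*t - 0.732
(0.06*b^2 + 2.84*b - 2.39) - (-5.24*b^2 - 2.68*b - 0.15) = 5.3*b^2 + 5.52*b - 2.24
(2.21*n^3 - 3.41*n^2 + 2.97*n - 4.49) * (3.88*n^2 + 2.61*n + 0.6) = 8.5748*n^5 - 7.4627*n^4 + 3.9495*n^3 - 11.7155*n^2 - 9.9369*n - 2.694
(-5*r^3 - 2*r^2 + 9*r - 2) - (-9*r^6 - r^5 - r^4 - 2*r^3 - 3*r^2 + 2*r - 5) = 9*r^6 + r^5 + r^4 - 3*r^3 + r^2 + 7*r + 3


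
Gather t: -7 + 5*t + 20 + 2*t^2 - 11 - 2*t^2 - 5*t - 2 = 0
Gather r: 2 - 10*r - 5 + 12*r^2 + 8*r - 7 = 12*r^2 - 2*r - 10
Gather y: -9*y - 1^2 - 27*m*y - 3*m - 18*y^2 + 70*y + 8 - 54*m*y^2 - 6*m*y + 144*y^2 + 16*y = -3*m + y^2*(126 - 54*m) + y*(77 - 33*m) + 7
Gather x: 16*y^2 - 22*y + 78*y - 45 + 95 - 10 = 16*y^2 + 56*y + 40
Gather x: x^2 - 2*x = x^2 - 2*x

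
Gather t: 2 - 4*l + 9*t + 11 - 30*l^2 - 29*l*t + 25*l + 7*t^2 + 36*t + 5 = -30*l^2 + 21*l + 7*t^2 + t*(45 - 29*l) + 18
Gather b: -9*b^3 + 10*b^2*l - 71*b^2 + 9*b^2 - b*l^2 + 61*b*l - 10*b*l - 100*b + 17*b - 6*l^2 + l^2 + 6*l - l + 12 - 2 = -9*b^3 + b^2*(10*l - 62) + b*(-l^2 + 51*l - 83) - 5*l^2 + 5*l + 10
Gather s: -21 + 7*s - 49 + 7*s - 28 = 14*s - 98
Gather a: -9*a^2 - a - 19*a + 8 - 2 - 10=-9*a^2 - 20*a - 4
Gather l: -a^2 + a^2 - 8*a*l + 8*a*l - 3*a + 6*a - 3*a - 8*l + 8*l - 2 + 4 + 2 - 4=0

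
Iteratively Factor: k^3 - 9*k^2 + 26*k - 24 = (k - 4)*(k^2 - 5*k + 6) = (k - 4)*(k - 2)*(k - 3)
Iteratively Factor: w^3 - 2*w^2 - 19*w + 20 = (w - 1)*(w^2 - w - 20) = (w - 1)*(w + 4)*(w - 5)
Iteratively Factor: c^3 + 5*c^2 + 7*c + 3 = (c + 1)*(c^2 + 4*c + 3) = (c + 1)^2*(c + 3)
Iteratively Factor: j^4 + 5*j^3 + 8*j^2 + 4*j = (j + 2)*(j^3 + 3*j^2 + 2*j) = (j + 1)*(j + 2)*(j^2 + 2*j) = j*(j + 1)*(j + 2)*(j + 2)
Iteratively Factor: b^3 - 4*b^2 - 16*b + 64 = (b - 4)*(b^2 - 16) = (b - 4)^2*(b + 4)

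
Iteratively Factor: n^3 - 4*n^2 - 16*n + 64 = (n + 4)*(n^2 - 8*n + 16) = (n - 4)*(n + 4)*(n - 4)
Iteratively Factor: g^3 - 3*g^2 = (g)*(g^2 - 3*g) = g*(g - 3)*(g)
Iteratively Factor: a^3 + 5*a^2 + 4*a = (a)*(a^2 + 5*a + 4) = a*(a + 4)*(a + 1)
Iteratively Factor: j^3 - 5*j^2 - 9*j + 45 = (j - 3)*(j^2 - 2*j - 15) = (j - 3)*(j + 3)*(j - 5)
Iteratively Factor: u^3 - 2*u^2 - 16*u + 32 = (u + 4)*(u^2 - 6*u + 8) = (u - 2)*(u + 4)*(u - 4)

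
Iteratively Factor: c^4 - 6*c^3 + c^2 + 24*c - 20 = (c + 2)*(c^3 - 8*c^2 + 17*c - 10) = (c - 1)*(c + 2)*(c^2 - 7*c + 10) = (c - 2)*(c - 1)*(c + 2)*(c - 5)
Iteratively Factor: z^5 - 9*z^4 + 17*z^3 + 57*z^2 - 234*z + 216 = (z - 4)*(z^4 - 5*z^3 - 3*z^2 + 45*z - 54) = (z - 4)*(z - 3)*(z^3 - 2*z^2 - 9*z + 18) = (z - 4)*(z - 3)*(z - 2)*(z^2 - 9) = (z - 4)*(z - 3)^2*(z - 2)*(z + 3)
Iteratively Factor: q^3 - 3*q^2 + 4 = (q + 1)*(q^2 - 4*q + 4) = (q - 2)*(q + 1)*(q - 2)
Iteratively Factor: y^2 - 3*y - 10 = (y - 5)*(y + 2)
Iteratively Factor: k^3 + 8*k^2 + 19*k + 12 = (k + 1)*(k^2 + 7*k + 12) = (k + 1)*(k + 4)*(k + 3)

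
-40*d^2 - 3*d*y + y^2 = (-8*d + y)*(5*d + y)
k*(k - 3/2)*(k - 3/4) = k^3 - 9*k^2/4 + 9*k/8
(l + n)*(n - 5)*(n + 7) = l*n^2 + 2*l*n - 35*l + n^3 + 2*n^2 - 35*n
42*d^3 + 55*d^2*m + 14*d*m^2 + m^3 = (d + m)*(6*d + m)*(7*d + m)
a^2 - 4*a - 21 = (a - 7)*(a + 3)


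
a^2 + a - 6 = (a - 2)*(a + 3)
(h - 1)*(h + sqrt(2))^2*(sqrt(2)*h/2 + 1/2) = sqrt(2)*h^4/2 - sqrt(2)*h^3/2 + 5*h^3/2 - 5*h^2/2 + 2*sqrt(2)*h^2 - 2*sqrt(2)*h + h - 1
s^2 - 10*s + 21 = (s - 7)*(s - 3)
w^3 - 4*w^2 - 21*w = w*(w - 7)*(w + 3)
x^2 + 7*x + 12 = (x + 3)*(x + 4)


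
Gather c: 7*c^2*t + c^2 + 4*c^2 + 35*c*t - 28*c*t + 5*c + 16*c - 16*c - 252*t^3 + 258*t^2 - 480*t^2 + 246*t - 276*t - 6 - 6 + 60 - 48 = c^2*(7*t + 5) + c*(7*t + 5) - 252*t^3 - 222*t^2 - 30*t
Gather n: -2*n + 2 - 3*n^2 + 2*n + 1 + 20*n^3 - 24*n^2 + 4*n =20*n^3 - 27*n^2 + 4*n + 3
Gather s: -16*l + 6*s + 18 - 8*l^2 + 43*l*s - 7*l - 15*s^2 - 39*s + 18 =-8*l^2 - 23*l - 15*s^2 + s*(43*l - 33) + 36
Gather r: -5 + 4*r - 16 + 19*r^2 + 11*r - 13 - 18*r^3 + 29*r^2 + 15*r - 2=-18*r^3 + 48*r^2 + 30*r - 36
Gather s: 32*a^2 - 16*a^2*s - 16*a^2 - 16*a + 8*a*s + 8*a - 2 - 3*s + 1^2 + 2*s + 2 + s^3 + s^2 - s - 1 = 16*a^2 - 8*a + s^3 + s^2 + s*(-16*a^2 + 8*a - 2)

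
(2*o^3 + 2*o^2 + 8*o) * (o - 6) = 2*o^4 - 10*o^3 - 4*o^2 - 48*o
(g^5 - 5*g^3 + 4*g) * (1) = g^5 - 5*g^3 + 4*g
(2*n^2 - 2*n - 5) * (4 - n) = -2*n^3 + 10*n^2 - 3*n - 20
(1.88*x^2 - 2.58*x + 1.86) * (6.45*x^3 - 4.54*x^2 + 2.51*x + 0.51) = 12.126*x^5 - 25.1762*x^4 + 28.429*x^3 - 13.9614*x^2 + 3.3528*x + 0.9486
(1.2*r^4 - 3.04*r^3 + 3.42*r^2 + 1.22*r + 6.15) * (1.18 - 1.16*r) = -1.392*r^5 + 4.9424*r^4 - 7.5544*r^3 + 2.6204*r^2 - 5.6944*r + 7.257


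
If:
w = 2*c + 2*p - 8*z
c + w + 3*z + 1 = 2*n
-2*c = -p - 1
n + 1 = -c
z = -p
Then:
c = 4/19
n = -23/19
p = -11/19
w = -102/19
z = 11/19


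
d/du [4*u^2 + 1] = 8*u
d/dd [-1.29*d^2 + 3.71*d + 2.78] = 3.71 - 2.58*d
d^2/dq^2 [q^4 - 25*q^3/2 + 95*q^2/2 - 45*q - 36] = 12*q^2 - 75*q + 95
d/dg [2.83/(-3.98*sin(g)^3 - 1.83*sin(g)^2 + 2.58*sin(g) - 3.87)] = (33.7902*sin(g)^2 + 10.3578*sin(g) - 7.3014)*cos(g)/(3.98*sin(g)^3 + 1.83*sin(g)^2 - 2.58*sin(g) + 3.87)^2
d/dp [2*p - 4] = 2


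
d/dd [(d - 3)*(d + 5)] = 2*d + 2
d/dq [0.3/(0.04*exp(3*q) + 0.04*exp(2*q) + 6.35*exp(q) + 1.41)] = (-0.036*exp(2*q) - 0.024*exp(q) - 1.905)*exp(q)/(0.04*exp(3*q) + 0.04*exp(2*q) + 6.35*exp(q) + 1.41)^2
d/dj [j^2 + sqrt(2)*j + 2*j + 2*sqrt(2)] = 2*j + sqrt(2) + 2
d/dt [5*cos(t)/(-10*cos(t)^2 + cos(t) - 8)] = 5*(10*sin(t)^2 - 2)*sin(t)/(10*sin(t)^2 + cos(t) - 18)^2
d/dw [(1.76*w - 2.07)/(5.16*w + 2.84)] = (80.906736*w + 44.530064)/(5.16*w + 2.84)^3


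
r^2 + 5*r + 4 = (r + 1)*(r + 4)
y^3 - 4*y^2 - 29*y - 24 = (y - 8)*(y + 1)*(y + 3)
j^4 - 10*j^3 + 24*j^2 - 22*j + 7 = (j - 7)*(j - 1)^3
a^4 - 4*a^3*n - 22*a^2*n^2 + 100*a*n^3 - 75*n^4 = (a - 5*n)*(a - 3*n)*(a - n)*(a + 5*n)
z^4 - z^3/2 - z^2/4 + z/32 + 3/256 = (z - 3/4)*(z - 1/4)*(z + 1/4)^2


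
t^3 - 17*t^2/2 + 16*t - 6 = (t - 6)*(t - 2)*(t - 1/2)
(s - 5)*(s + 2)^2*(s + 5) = s^4 + 4*s^3 - 21*s^2 - 100*s - 100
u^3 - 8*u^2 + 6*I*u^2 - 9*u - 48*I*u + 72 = (u - 8)*(u + 3*I)^2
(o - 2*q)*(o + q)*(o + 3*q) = o^3 + 2*o^2*q - 5*o*q^2 - 6*q^3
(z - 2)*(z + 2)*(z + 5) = z^3 + 5*z^2 - 4*z - 20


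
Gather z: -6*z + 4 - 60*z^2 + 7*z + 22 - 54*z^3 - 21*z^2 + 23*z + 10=-54*z^3 - 81*z^2 + 24*z + 36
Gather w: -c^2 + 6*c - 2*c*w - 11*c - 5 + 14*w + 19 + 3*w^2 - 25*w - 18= -c^2 - 5*c + 3*w^2 + w*(-2*c - 11) - 4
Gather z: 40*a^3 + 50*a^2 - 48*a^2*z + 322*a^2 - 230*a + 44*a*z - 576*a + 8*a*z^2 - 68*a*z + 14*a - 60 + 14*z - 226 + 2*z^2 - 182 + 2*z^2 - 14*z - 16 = 40*a^3 + 372*a^2 - 792*a + z^2*(8*a + 4) + z*(-48*a^2 - 24*a) - 484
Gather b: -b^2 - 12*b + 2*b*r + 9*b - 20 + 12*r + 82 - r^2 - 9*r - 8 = -b^2 + b*(2*r - 3) - r^2 + 3*r + 54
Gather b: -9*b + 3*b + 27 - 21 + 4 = 10 - 6*b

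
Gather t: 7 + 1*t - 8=t - 1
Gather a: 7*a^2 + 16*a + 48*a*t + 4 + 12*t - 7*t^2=7*a^2 + a*(48*t + 16) - 7*t^2 + 12*t + 4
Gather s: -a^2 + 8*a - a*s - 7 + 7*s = -a^2 + 8*a + s*(7 - a) - 7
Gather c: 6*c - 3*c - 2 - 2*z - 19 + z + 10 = 3*c - z - 11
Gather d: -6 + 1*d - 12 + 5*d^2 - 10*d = 5*d^2 - 9*d - 18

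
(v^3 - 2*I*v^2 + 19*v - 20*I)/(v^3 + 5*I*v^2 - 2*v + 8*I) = (v - 5*I)/(v + 2*I)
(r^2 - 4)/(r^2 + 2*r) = (r - 2)/r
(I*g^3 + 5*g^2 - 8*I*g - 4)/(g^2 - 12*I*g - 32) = (-I*g^3 - 5*g^2 + 8*I*g + 4)/(-g^2 + 12*I*g + 32)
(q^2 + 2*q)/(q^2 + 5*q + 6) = q/(q + 3)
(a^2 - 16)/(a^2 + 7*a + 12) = (a - 4)/(a + 3)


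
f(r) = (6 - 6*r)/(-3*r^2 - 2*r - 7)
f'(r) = (6 - 6*r)*(6*r + 2)/(-3*r^2 - 2*r - 7)^2 - 6/(-3*r^2 - 2*r - 7)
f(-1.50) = -1.40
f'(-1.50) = -0.35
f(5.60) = 0.25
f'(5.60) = -0.02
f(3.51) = 0.30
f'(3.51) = -0.02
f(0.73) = -0.16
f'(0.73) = 0.70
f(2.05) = 0.27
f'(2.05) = 0.09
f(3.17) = 0.30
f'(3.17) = -0.01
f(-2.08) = -1.17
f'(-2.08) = -0.39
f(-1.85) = -1.26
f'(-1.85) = -0.40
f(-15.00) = -0.15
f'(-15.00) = -0.01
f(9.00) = 0.18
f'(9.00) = -0.02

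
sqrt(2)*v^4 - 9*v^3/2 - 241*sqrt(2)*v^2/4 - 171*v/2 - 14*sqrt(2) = (v - 7*sqrt(2))*(v + sqrt(2)/2)*(v + 4*sqrt(2))*(sqrt(2)*v + 1/2)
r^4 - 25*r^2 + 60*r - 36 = (r - 3)*(r - 2)*(r - 1)*(r + 6)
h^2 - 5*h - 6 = (h - 6)*(h + 1)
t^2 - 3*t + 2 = (t - 2)*(t - 1)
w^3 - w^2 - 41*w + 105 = (w - 5)*(w - 3)*(w + 7)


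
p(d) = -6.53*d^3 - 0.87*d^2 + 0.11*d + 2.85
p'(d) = -19.59*d^2 - 1.74*d + 0.11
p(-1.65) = 29.63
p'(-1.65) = -50.35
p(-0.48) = 3.32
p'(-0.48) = -3.57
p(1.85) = -41.27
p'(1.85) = -70.16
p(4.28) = -524.59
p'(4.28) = -366.19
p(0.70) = 0.26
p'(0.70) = -10.71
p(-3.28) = 223.56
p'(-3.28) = -204.94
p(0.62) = 1.03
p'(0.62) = -8.50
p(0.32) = 2.58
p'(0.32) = -2.45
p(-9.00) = 4691.76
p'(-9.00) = -1571.02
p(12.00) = -11404.95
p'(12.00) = -2841.73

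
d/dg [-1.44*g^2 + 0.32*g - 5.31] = 0.32 - 2.88*g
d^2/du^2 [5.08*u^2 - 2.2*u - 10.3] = 10.1600000000000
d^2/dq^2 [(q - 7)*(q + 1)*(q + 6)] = 6*q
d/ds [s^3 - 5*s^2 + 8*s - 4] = 3*s^2 - 10*s + 8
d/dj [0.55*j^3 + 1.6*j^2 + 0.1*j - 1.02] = 1.65*j^2 + 3.2*j + 0.1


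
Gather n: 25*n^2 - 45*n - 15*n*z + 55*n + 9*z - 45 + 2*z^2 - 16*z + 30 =25*n^2 + n*(10 - 15*z) + 2*z^2 - 7*z - 15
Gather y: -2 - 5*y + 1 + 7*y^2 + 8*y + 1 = 7*y^2 + 3*y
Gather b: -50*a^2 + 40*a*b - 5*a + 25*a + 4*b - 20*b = -50*a^2 + 20*a + b*(40*a - 16)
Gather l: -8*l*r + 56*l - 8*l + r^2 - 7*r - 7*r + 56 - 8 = l*(48 - 8*r) + r^2 - 14*r + 48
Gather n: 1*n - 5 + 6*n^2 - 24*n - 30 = 6*n^2 - 23*n - 35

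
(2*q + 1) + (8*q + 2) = 10*q + 3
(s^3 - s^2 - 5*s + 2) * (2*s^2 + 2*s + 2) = 2*s^5 - 10*s^3 - 8*s^2 - 6*s + 4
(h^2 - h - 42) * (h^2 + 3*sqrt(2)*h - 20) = h^4 - h^3 + 3*sqrt(2)*h^3 - 62*h^2 - 3*sqrt(2)*h^2 - 126*sqrt(2)*h + 20*h + 840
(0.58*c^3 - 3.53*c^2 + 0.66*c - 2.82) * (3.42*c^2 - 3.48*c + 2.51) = 1.9836*c^5 - 14.091*c^4 + 15.9974*c^3 - 20.8015*c^2 + 11.4702*c - 7.0782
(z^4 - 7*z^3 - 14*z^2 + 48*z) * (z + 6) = z^5 - z^4 - 56*z^3 - 36*z^2 + 288*z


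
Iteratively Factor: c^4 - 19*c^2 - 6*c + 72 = (c + 3)*(c^3 - 3*c^2 - 10*c + 24) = (c + 3)^2*(c^2 - 6*c + 8) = (c - 4)*(c + 3)^2*(c - 2)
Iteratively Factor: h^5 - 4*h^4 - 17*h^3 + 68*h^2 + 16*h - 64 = (h + 4)*(h^4 - 8*h^3 + 15*h^2 + 8*h - 16) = (h + 1)*(h + 4)*(h^3 - 9*h^2 + 24*h - 16) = (h - 4)*(h + 1)*(h + 4)*(h^2 - 5*h + 4) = (h - 4)*(h - 1)*(h + 1)*(h + 4)*(h - 4)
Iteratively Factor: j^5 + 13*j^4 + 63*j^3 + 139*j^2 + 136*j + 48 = (j + 1)*(j^4 + 12*j^3 + 51*j^2 + 88*j + 48) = (j + 1)*(j + 3)*(j^3 + 9*j^2 + 24*j + 16) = (j + 1)^2*(j + 3)*(j^2 + 8*j + 16) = (j + 1)^2*(j + 3)*(j + 4)*(j + 4)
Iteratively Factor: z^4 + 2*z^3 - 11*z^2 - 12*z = (z - 3)*(z^3 + 5*z^2 + 4*z) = z*(z - 3)*(z^2 + 5*z + 4) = z*(z - 3)*(z + 4)*(z + 1)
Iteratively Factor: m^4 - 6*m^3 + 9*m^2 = (m - 3)*(m^3 - 3*m^2) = m*(m - 3)*(m^2 - 3*m) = m^2*(m - 3)*(m - 3)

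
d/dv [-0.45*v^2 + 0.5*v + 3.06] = 0.5 - 0.9*v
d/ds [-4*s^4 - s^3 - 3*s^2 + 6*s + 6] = -16*s^3 - 3*s^2 - 6*s + 6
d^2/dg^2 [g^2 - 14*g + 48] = 2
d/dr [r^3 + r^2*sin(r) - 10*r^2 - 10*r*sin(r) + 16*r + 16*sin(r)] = r^2*cos(r) + 3*r^2 + 2*r*sin(r) - 10*r*cos(r) - 20*r - 10*sin(r) + 16*cos(r) + 16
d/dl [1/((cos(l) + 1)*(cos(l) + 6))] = (2*cos(l) + 7)*sin(l)/((cos(l) + 1)^2*(cos(l) + 6)^2)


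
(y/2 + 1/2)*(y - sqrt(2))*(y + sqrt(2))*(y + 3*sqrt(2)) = y^4/2 + y^3/2 + 3*sqrt(2)*y^3/2 - y^2 + 3*sqrt(2)*y^2/2 - 3*sqrt(2)*y - y - 3*sqrt(2)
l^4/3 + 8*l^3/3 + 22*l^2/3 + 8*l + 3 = (l/3 + 1)*(l + 1)^2*(l + 3)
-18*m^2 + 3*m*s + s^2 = (-3*m + s)*(6*m + s)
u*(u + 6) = u^2 + 6*u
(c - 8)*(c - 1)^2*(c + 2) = c^4 - 8*c^3 - 3*c^2 + 26*c - 16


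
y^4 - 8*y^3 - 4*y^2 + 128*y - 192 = (y - 6)*(y - 4)*(y - 2)*(y + 4)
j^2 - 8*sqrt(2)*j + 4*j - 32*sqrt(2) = (j + 4)*(j - 8*sqrt(2))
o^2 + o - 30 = (o - 5)*(o + 6)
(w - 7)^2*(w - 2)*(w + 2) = w^4 - 14*w^3 + 45*w^2 + 56*w - 196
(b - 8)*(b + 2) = b^2 - 6*b - 16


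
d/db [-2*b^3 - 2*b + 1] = -6*b^2 - 2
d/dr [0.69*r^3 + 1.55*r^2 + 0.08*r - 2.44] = 2.07*r^2 + 3.1*r + 0.08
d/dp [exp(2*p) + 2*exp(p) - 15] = 2*(exp(p) + 1)*exp(p)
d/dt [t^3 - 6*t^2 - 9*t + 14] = 3*t^2 - 12*t - 9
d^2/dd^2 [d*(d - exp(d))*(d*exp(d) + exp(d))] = (d^3 - 4*d^2*exp(d) + 7*d^2 - 12*d*exp(d) + 10*d - 6*exp(d) + 2)*exp(d)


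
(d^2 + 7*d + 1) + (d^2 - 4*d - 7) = 2*d^2 + 3*d - 6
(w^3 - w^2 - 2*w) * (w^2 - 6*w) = w^5 - 7*w^4 + 4*w^3 + 12*w^2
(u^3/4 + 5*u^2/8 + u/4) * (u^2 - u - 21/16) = u^5/4 + 3*u^4/8 - 45*u^3/64 - 137*u^2/128 - 21*u/64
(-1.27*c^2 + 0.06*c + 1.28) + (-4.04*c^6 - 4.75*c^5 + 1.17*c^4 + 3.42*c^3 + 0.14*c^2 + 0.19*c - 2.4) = -4.04*c^6 - 4.75*c^5 + 1.17*c^4 + 3.42*c^3 - 1.13*c^2 + 0.25*c - 1.12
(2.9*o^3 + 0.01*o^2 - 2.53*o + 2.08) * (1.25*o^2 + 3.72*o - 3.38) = 3.625*o^5 + 10.8005*o^4 - 12.9273*o^3 - 6.8454*o^2 + 16.289*o - 7.0304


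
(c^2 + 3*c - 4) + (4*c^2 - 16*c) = 5*c^2 - 13*c - 4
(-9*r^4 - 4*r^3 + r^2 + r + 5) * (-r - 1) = 9*r^5 + 13*r^4 + 3*r^3 - 2*r^2 - 6*r - 5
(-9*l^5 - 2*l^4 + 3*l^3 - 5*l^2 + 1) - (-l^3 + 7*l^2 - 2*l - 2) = -9*l^5 - 2*l^4 + 4*l^3 - 12*l^2 + 2*l + 3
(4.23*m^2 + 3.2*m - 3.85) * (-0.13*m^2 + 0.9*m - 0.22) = -0.5499*m^4 + 3.391*m^3 + 2.4499*m^2 - 4.169*m + 0.847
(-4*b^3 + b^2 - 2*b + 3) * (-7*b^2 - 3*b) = 28*b^5 + 5*b^4 + 11*b^3 - 15*b^2 - 9*b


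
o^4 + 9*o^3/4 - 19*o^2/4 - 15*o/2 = o*(o - 2)*(o + 5/4)*(o + 3)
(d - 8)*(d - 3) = d^2 - 11*d + 24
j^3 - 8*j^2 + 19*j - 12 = (j - 4)*(j - 3)*(j - 1)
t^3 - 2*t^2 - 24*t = t*(t - 6)*(t + 4)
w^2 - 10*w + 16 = (w - 8)*(w - 2)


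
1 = 1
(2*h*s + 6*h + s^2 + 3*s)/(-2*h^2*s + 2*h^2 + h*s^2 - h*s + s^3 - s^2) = (s + 3)/(-h*s + h + s^2 - s)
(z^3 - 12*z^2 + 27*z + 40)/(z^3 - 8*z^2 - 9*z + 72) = (z^2 - 4*z - 5)/(z^2 - 9)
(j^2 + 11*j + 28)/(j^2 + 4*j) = (j + 7)/j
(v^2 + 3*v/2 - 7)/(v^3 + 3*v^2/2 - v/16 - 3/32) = 16*(2*v^2 + 3*v - 14)/(32*v^3 + 48*v^2 - 2*v - 3)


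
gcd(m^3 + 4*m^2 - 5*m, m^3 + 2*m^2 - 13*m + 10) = m^2 + 4*m - 5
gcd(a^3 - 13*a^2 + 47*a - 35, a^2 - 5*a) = a - 5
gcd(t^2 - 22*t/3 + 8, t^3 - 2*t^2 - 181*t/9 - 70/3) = t - 6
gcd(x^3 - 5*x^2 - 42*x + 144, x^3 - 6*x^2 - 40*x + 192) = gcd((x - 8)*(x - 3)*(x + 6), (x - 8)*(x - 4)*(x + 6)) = x^2 - 2*x - 48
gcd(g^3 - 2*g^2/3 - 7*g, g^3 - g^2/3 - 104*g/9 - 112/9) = g + 7/3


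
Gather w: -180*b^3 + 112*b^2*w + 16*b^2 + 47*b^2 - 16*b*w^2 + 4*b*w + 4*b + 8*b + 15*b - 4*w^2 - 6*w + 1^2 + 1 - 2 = -180*b^3 + 63*b^2 + 27*b + w^2*(-16*b - 4) + w*(112*b^2 + 4*b - 6)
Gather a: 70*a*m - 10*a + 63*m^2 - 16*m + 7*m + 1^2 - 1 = a*(70*m - 10) + 63*m^2 - 9*m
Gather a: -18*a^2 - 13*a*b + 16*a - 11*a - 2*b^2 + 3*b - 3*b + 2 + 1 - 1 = -18*a^2 + a*(5 - 13*b) - 2*b^2 + 2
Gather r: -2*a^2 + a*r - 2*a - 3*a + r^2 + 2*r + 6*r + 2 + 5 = -2*a^2 - 5*a + r^2 + r*(a + 8) + 7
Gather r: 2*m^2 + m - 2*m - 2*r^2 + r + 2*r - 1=2*m^2 - m - 2*r^2 + 3*r - 1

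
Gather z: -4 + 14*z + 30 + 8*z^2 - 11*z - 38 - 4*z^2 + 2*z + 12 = 4*z^2 + 5*z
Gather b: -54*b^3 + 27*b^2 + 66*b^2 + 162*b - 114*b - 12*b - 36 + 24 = -54*b^3 + 93*b^2 + 36*b - 12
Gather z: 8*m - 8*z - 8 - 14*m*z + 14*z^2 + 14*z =8*m + 14*z^2 + z*(6 - 14*m) - 8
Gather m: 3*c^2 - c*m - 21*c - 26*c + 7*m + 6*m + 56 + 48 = 3*c^2 - 47*c + m*(13 - c) + 104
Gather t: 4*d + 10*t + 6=4*d + 10*t + 6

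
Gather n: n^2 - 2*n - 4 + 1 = n^2 - 2*n - 3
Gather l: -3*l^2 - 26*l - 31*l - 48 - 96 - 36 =-3*l^2 - 57*l - 180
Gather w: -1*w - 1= -w - 1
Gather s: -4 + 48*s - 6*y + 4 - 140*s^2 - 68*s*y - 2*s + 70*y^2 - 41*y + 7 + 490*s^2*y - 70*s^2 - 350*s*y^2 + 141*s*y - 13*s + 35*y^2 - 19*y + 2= s^2*(490*y - 210) + s*(-350*y^2 + 73*y + 33) + 105*y^2 - 66*y + 9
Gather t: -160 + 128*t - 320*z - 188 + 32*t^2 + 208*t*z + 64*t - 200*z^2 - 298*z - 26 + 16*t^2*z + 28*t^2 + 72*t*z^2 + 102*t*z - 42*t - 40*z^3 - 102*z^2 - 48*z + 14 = t^2*(16*z + 60) + t*(72*z^2 + 310*z + 150) - 40*z^3 - 302*z^2 - 666*z - 360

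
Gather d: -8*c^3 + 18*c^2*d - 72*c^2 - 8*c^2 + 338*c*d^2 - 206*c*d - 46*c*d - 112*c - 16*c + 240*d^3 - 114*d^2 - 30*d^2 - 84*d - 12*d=-8*c^3 - 80*c^2 - 128*c + 240*d^3 + d^2*(338*c - 144) + d*(18*c^2 - 252*c - 96)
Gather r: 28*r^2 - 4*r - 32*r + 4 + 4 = 28*r^2 - 36*r + 8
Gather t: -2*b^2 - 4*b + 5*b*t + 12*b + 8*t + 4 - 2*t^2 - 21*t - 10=-2*b^2 + 8*b - 2*t^2 + t*(5*b - 13) - 6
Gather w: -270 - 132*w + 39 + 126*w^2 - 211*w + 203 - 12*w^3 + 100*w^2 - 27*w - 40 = -12*w^3 + 226*w^2 - 370*w - 68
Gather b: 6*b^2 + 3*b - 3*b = 6*b^2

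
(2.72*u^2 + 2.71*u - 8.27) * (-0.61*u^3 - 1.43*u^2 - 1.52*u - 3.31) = -1.6592*u^5 - 5.5427*u^4 - 2.965*u^3 - 1.2963*u^2 + 3.6003*u + 27.3737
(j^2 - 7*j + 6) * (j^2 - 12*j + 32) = j^4 - 19*j^3 + 122*j^2 - 296*j + 192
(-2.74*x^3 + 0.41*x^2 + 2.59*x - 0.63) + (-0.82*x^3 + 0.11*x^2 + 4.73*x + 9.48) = -3.56*x^3 + 0.52*x^2 + 7.32*x + 8.85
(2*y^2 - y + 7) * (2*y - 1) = 4*y^3 - 4*y^2 + 15*y - 7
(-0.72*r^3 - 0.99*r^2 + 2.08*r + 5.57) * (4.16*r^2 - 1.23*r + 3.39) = -2.9952*r^5 - 3.2328*r^4 + 7.4297*r^3 + 17.2567*r^2 + 0.2001*r + 18.8823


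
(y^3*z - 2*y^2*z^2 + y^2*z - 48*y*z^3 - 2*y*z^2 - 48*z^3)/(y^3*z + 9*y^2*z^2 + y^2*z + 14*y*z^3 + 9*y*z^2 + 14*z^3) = (y^2 - 2*y*z - 48*z^2)/(y^2 + 9*y*z + 14*z^2)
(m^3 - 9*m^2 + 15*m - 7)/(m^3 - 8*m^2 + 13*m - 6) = (m - 7)/(m - 6)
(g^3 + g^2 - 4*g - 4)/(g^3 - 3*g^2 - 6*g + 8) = (g^2 - g - 2)/(g^2 - 5*g + 4)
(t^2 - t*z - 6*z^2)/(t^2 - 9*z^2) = (t + 2*z)/(t + 3*z)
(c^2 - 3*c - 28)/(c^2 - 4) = (c^2 - 3*c - 28)/(c^2 - 4)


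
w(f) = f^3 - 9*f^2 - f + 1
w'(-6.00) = 215.00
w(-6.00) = -533.00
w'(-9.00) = 404.00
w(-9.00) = -1448.00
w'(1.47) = -20.98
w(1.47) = -16.74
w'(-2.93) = 77.49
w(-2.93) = -98.49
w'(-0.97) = 19.28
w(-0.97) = -7.41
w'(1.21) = -18.39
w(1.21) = -11.62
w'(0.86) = -14.26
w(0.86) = -5.88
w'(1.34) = -19.73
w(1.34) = -14.09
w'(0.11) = -2.94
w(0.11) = 0.78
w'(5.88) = -3.12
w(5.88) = -112.75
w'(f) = 3*f^2 - 18*f - 1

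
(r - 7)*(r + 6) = r^2 - r - 42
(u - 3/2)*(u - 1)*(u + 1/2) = u^3 - 2*u^2 + u/4 + 3/4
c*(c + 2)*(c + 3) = c^3 + 5*c^2 + 6*c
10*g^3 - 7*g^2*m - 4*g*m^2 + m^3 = (-5*g + m)*(-g + m)*(2*g + m)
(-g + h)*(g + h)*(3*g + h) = -3*g^3 - g^2*h + 3*g*h^2 + h^3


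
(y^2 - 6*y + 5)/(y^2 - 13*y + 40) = (y - 1)/(y - 8)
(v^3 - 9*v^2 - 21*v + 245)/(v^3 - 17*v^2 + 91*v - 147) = (v + 5)/(v - 3)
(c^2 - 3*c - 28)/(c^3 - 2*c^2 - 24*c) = (c - 7)/(c*(c - 6))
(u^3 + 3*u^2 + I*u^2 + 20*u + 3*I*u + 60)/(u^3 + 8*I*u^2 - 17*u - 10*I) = (u^2 + u*(3 - 4*I) - 12*I)/(u^2 + 3*I*u - 2)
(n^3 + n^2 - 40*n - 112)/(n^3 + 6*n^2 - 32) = (n - 7)/(n - 2)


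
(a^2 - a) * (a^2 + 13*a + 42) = a^4 + 12*a^3 + 29*a^2 - 42*a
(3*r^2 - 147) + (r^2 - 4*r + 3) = 4*r^2 - 4*r - 144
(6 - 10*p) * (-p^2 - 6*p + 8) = 10*p^3 + 54*p^2 - 116*p + 48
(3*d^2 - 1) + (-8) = 3*d^2 - 9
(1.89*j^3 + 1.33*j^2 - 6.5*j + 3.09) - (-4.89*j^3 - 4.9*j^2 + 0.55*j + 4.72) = 6.78*j^3 + 6.23*j^2 - 7.05*j - 1.63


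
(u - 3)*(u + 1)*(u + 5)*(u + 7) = u^4 + 10*u^3 + 8*u^2 - 106*u - 105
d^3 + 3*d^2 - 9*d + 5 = (d - 1)^2*(d + 5)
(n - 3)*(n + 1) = n^2 - 2*n - 3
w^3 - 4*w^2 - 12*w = w*(w - 6)*(w + 2)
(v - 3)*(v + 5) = v^2 + 2*v - 15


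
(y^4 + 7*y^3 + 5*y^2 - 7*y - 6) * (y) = y^5 + 7*y^4 + 5*y^3 - 7*y^2 - 6*y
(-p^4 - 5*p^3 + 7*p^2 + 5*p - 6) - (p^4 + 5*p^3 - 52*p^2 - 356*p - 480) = -2*p^4 - 10*p^3 + 59*p^2 + 361*p + 474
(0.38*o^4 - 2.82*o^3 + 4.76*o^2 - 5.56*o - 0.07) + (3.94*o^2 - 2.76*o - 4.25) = 0.38*o^4 - 2.82*o^3 + 8.7*o^2 - 8.32*o - 4.32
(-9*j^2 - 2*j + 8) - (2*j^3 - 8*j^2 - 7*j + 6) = -2*j^3 - j^2 + 5*j + 2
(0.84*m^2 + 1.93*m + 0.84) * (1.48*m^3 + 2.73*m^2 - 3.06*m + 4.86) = 1.2432*m^5 + 5.1496*m^4 + 3.9417*m^3 + 0.469799999999999*m^2 + 6.8094*m + 4.0824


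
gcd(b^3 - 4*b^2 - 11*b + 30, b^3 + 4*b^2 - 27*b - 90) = b^2 - 2*b - 15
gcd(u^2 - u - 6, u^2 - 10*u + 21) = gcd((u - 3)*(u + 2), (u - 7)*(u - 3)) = u - 3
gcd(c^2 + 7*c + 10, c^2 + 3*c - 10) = c + 5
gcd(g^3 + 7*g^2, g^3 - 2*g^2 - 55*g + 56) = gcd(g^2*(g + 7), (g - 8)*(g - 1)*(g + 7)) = g + 7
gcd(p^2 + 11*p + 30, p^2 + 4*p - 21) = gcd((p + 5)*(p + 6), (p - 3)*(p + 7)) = 1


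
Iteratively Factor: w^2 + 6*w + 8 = (w + 4)*(w + 2)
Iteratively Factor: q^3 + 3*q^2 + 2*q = (q)*(q^2 + 3*q + 2) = q*(q + 2)*(q + 1)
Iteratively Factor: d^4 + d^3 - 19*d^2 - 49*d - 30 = (d + 3)*(d^3 - 2*d^2 - 13*d - 10) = (d - 5)*(d + 3)*(d^2 + 3*d + 2) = (d - 5)*(d + 1)*(d + 3)*(d + 2)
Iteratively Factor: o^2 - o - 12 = (o - 4)*(o + 3)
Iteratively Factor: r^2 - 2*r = (r)*(r - 2)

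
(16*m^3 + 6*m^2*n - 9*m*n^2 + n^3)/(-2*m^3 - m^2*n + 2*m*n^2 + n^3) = (-16*m^2 + 10*m*n - n^2)/(2*m^2 - m*n - n^2)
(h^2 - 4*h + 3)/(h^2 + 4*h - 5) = (h - 3)/(h + 5)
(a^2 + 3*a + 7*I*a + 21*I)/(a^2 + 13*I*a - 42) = (a + 3)/(a + 6*I)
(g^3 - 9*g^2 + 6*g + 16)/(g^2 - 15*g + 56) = (g^2 - g - 2)/(g - 7)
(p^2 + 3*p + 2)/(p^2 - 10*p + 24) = (p^2 + 3*p + 2)/(p^2 - 10*p + 24)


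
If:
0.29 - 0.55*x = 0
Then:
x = 0.53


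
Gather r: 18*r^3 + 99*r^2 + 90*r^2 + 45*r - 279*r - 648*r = 18*r^3 + 189*r^2 - 882*r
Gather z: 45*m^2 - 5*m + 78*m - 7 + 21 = 45*m^2 + 73*m + 14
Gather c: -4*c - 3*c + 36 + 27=63 - 7*c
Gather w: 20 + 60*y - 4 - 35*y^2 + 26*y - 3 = -35*y^2 + 86*y + 13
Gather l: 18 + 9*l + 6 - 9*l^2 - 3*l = -9*l^2 + 6*l + 24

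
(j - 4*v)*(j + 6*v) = j^2 + 2*j*v - 24*v^2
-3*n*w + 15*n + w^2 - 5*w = (-3*n + w)*(w - 5)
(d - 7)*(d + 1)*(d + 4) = d^3 - 2*d^2 - 31*d - 28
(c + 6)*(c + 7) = c^2 + 13*c + 42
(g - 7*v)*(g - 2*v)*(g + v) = g^3 - 8*g^2*v + 5*g*v^2 + 14*v^3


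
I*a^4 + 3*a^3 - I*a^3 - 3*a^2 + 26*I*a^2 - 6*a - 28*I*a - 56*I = (a - 2)*(a - 7*I)*(a + 4*I)*(I*a + I)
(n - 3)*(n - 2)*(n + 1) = n^3 - 4*n^2 + n + 6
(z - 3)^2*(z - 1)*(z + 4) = z^4 - 3*z^3 - 13*z^2 + 51*z - 36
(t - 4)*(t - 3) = t^2 - 7*t + 12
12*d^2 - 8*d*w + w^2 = (-6*d + w)*(-2*d + w)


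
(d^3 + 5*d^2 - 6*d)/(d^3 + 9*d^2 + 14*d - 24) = d/(d + 4)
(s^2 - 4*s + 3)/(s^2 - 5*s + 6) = (s - 1)/(s - 2)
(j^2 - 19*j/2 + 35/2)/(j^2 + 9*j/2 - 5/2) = (2*j^2 - 19*j + 35)/(2*j^2 + 9*j - 5)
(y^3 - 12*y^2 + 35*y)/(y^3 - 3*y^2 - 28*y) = (y - 5)/(y + 4)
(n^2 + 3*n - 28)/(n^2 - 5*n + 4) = (n + 7)/(n - 1)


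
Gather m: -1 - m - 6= -m - 7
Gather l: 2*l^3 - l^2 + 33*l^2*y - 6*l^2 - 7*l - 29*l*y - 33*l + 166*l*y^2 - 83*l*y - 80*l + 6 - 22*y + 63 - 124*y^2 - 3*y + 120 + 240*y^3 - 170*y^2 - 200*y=2*l^3 + l^2*(33*y - 7) + l*(166*y^2 - 112*y - 120) + 240*y^3 - 294*y^2 - 225*y + 189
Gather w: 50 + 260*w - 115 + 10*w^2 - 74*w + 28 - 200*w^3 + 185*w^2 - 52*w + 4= -200*w^3 + 195*w^2 + 134*w - 33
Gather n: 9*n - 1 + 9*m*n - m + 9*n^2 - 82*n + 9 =-m + 9*n^2 + n*(9*m - 73) + 8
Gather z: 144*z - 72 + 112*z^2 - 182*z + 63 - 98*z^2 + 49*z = 14*z^2 + 11*z - 9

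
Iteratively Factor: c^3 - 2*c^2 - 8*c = (c)*(c^2 - 2*c - 8) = c*(c + 2)*(c - 4)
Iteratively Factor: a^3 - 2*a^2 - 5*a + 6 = (a - 1)*(a^2 - a - 6) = (a - 3)*(a - 1)*(a + 2)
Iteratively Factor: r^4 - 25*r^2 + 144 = (r - 4)*(r^3 + 4*r^2 - 9*r - 36) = (r - 4)*(r + 4)*(r^2 - 9) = (r - 4)*(r + 3)*(r + 4)*(r - 3)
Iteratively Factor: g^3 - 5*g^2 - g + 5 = (g + 1)*(g^2 - 6*g + 5) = (g - 1)*(g + 1)*(g - 5)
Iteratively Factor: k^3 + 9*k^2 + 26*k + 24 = (k + 2)*(k^2 + 7*k + 12) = (k + 2)*(k + 3)*(k + 4)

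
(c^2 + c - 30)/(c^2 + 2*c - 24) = (c - 5)/(c - 4)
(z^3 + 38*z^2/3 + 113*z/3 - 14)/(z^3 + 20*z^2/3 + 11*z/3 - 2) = (z + 7)/(z + 1)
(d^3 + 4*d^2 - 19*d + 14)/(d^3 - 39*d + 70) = (d - 1)/(d - 5)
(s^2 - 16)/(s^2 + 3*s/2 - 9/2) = 2*(s^2 - 16)/(2*s^2 + 3*s - 9)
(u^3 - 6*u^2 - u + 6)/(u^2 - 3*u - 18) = (u^2 - 1)/(u + 3)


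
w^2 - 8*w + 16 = (w - 4)^2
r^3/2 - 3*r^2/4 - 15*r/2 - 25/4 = (r/2 + 1/2)*(r - 5)*(r + 5/2)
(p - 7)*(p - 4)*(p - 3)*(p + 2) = p^4 - 12*p^3 + 33*p^2 + 38*p - 168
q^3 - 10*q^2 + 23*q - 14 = (q - 7)*(q - 2)*(q - 1)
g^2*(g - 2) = g^3 - 2*g^2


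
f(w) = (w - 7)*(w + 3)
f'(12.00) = 20.00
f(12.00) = 75.00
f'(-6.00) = -16.00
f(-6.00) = 39.00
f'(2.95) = 1.90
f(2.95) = -24.10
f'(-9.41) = -22.82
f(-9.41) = 105.19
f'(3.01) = 2.02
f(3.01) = -23.98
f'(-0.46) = -4.92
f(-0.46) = -18.95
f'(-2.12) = -8.24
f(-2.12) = -8.03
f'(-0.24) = -4.48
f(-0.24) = -19.98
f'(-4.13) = -12.26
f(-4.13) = 12.58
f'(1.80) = -0.40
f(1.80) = -24.96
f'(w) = 2*w - 4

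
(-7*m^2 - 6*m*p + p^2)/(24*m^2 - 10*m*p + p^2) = (-7*m^2 - 6*m*p + p^2)/(24*m^2 - 10*m*p + p^2)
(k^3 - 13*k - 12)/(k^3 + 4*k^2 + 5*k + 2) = (k^2 - k - 12)/(k^2 + 3*k + 2)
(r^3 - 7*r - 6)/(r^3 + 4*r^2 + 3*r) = (r^2 - r - 6)/(r*(r + 3))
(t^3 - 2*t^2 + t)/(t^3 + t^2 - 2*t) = (t - 1)/(t + 2)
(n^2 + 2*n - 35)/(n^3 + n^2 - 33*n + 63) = (n - 5)/(n^2 - 6*n + 9)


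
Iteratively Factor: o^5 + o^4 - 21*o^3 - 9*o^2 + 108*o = (o - 3)*(o^4 + 4*o^3 - 9*o^2 - 36*o) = (o - 3)*(o + 3)*(o^3 + o^2 - 12*o) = (o - 3)^2*(o + 3)*(o^2 + 4*o) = o*(o - 3)^2*(o + 3)*(o + 4)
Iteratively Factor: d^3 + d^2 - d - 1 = (d + 1)*(d^2 - 1) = (d + 1)^2*(d - 1)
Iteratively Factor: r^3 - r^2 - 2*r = (r + 1)*(r^2 - 2*r) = r*(r + 1)*(r - 2)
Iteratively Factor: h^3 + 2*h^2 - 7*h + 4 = (h - 1)*(h^2 + 3*h - 4) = (h - 1)*(h + 4)*(h - 1)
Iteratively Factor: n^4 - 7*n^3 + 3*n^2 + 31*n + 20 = (n + 1)*(n^3 - 8*n^2 + 11*n + 20) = (n + 1)^2*(n^2 - 9*n + 20) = (n - 4)*(n + 1)^2*(n - 5)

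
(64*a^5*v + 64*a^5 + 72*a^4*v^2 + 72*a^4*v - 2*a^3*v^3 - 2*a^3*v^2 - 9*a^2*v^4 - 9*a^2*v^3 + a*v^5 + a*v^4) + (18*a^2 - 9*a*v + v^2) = 64*a^5*v + 64*a^5 + 72*a^4*v^2 + 72*a^4*v - 2*a^3*v^3 - 2*a^3*v^2 - 9*a^2*v^4 - 9*a^2*v^3 + 18*a^2 + a*v^5 + a*v^4 - 9*a*v + v^2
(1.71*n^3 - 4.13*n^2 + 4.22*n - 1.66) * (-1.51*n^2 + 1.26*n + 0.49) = -2.5821*n^5 + 8.3909*n^4 - 10.7381*n^3 + 5.8001*n^2 - 0.0238000000000005*n - 0.8134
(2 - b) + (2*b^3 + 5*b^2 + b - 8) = 2*b^3 + 5*b^2 - 6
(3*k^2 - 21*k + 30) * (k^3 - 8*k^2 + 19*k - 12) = 3*k^5 - 45*k^4 + 255*k^3 - 675*k^2 + 822*k - 360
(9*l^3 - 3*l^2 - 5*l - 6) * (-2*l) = -18*l^4 + 6*l^3 + 10*l^2 + 12*l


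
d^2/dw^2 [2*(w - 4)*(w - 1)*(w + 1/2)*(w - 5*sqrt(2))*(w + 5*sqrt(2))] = 40*w^3 - 108*w^2 - 582*w + 908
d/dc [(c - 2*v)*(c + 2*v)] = 2*c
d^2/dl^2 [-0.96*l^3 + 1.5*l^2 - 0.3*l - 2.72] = 3.0 - 5.76*l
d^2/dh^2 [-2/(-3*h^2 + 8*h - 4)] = 4*(-9*h^2 + 24*h + 4*(3*h - 4)^2 - 12)/(3*h^2 - 8*h + 4)^3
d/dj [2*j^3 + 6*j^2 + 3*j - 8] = 6*j^2 + 12*j + 3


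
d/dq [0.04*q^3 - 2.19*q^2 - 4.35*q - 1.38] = 0.12*q^2 - 4.38*q - 4.35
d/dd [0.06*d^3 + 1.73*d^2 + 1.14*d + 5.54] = 0.18*d^2 + 3.46*d + 1.14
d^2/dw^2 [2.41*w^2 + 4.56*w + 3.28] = 4.82000000000000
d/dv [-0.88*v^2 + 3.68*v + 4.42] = 3.68 - 1.76*v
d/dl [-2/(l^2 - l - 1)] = 2*(2*l - 1)/(-l^2 + l + 1)^2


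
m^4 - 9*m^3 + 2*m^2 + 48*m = m*(m - 8)*(m - 3)*(m + 2)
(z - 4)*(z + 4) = z^2 - 16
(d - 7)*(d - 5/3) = d^2 - 26*d/3 + 35/3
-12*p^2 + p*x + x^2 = (-3*p + x)*(4*p + x)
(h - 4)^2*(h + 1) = h^3 - 7*h^2 + 8*h + 16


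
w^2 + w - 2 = (w - 1)*(w + 2)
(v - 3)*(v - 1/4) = v^2 - 13*v/4 + 3/4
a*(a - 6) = a^2 - 6*a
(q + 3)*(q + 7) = q^2 + 10*q + 21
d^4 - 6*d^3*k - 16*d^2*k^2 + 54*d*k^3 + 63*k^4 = (d - 7*k)*(d - 3*k)*(d + k)*(d + 3*k)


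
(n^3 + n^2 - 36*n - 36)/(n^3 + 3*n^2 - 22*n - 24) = (n - 6)/(n - 4)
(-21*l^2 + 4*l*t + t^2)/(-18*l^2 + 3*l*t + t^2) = (7*l + t)/(6*l + t)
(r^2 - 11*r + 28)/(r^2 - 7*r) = (r - 4)/r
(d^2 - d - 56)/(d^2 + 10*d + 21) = (d - 8)/(d + 3)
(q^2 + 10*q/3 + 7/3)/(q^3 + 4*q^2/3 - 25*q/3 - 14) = (q + 1)/(q^2 - q - 6)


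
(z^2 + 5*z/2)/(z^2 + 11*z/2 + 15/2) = z/(z + 3)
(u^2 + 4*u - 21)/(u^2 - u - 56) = (u - 3)/(u - 8)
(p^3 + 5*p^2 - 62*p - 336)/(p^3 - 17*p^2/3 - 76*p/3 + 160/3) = 3*(p^2 + 13*p + 42)/(3*p^2 + 7*p - 20)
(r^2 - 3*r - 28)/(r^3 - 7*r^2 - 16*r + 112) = 1/(r - 4)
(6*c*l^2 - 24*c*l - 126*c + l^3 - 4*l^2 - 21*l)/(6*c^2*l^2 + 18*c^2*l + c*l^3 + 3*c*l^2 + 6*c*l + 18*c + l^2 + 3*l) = (l - 7)/(c*l + 1)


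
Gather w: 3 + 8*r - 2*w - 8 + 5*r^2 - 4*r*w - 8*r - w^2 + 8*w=5*r^2 - w^2 + w*(6 - 4*r) - 5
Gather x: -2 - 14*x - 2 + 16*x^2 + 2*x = 16*x^2 - 12*x - 4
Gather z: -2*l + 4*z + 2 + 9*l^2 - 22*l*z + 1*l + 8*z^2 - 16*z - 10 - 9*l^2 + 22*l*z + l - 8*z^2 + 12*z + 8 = 0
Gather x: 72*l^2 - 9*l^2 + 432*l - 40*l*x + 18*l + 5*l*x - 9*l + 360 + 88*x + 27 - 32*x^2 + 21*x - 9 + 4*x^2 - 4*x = 63*l^2 + 441*l - 28*x^2 + x*(105 - 35*l) + 378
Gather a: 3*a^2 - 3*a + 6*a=3*a^2 + 3*a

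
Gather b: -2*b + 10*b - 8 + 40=8*b + 32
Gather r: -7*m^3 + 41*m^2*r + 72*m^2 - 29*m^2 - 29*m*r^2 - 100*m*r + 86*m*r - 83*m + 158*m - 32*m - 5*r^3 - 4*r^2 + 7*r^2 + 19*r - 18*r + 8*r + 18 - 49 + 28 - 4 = -7*m^3 + 43*m^2 + 43*m - 5*r^3 + r^2*(3 - 29*m) + r*(41*m^2 - 14*m + 9) - 7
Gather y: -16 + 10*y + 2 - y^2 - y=-y^2 + 9*y - 14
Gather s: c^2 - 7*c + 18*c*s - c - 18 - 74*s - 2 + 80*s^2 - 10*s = c^2 - 8*c + 80*s^2 + s*(18*c - 84) - 20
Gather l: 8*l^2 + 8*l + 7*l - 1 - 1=8*l^2 + 15*l - 2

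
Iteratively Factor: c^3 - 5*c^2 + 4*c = (c - 4)*(c^2 - c) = (c - 4)*(c - 1)*(c)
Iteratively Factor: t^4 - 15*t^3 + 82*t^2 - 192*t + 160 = (t - 5)*(t^3 - 10*t^2 + 32*t - 32) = (t - 5)*(t - 4)*(t^2 - 6*t + 8) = (t - 5)*(t - 4)*(t - 2)*(t - 4)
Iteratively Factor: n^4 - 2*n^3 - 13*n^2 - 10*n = (n)*(n^3 - 2*n^2 - 13*n - 10) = n*(n - 5)*(n^2 + 3*n + 2) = n*(n - 5)*(n + 1)*(n + 2)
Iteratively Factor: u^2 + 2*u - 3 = (u - 1)*(u + 3)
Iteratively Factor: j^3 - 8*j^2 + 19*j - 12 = (j - 1)*(j^2 - 7*j + 12) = (j - 3)*(j - 1)*(j - 4)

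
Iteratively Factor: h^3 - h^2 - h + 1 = (h + 1)*(h^2 - 2*h + 1) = (h - 1)*(h + 1)*(h - 1)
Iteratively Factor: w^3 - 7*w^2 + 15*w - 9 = (w - 3)*(w^2 - 4*w + 3) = (w - 3)*(w - 1)*(w - 3)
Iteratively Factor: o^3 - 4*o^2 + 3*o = (o - 1)*(o^2 - 3*o) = o*(o - 1)*(o - 3)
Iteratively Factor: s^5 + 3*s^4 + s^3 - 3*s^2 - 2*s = (s + 1)*(s^4 + 2*s^3 - s^2 - 2*s) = (s + 1)^2*(s^3 + s^2 - 2*s) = s*(s + 1)^2*(s^2 + s - 2) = s*(s + 1)^2*(s + 2)*(s - 1)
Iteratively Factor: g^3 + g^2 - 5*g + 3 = (g - 1)*(g^2 + 2*g - 3) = (g - 1)^2*(g + 3)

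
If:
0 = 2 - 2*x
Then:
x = 1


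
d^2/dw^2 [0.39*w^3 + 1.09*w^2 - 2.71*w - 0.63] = 2.34*w + 2.18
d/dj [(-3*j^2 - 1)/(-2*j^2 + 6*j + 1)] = 2*(-9*j^2 - 5*j + 3)/(4*j^4 - 24*j^3 + 32*j^2 + 12*j + 1)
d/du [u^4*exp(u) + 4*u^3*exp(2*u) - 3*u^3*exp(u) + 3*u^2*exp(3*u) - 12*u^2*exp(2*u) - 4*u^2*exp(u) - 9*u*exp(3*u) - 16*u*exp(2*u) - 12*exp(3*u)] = (u^4 + 8*u^3*exp(u) + u^3 + 9*u^2*exp(2*u) - 12*u^2*exp(u) - 13*u^2 - 21*u*exp(2*u) - 56*u*exp(u) - 8*u - 45*exp(2*u) - 16*exp(u))*exp(u)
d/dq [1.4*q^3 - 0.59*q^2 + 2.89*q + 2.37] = 4.2*q^2 - 1.18*q + 2.89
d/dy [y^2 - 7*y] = 2*y - 7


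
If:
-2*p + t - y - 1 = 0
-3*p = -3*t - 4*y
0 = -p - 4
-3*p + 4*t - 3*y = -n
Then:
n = 103/7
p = -4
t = -40/7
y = 9/7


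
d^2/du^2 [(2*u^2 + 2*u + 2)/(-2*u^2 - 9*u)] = 4*(14*u^3 - 12*u^2 - 54*u - 81)/(u^3*(8*u^3 + 108*u^2 + 486*u + 729))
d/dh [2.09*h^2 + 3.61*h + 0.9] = 4.18*h + 3.61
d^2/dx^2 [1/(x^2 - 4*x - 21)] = 2*(x^2 - 4*x - 4*(x - 2)^2 - 21)/(-x^2 + 4*x + 21)^3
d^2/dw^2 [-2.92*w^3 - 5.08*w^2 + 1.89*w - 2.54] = -17.52*w - 10.16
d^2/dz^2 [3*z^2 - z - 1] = 6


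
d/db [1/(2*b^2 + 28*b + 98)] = (-b - 7)/(b^2 + 14*b + 49)^2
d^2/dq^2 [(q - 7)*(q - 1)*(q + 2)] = 6*q - 12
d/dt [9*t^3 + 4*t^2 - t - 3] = 27*t^2 + 8*t - 1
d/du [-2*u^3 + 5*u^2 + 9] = 2*u*(5 - 3*u)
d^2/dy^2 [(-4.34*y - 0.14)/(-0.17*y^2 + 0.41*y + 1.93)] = ((3.5112 - 4.4268*y)*(-0.17*y^2 + 0.41*y + 1.93) - (0.34*y - 0.41)*(0.68*y - 0.82)*(4.34*y + 0.14))/(-0.17*y^2 + 0.41*y + 1.93)^3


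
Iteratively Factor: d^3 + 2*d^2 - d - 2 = (d - 1)*(d^2 + 3*d + 2) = (d - 1)*(d + 2)*(d + 1)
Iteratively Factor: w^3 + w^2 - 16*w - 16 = (w + 1)*(w^2 - 16) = (w + 1)*(w + 4)*(w - 4)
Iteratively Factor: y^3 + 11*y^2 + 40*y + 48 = (y + 4)*(y^2 + 7*y + 12) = (y + 3)*(y + 4)*(y + 4)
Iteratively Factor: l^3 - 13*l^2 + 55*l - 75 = (l - 3)*(l^2 - 10*l + 25) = (l - 5)*(l - 3)*(l - 5)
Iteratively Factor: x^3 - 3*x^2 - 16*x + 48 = (x + 4)*(x^2 - 7*x + 12) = (x - 3)*(x + 4)*(x - 4)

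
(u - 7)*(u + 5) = u^2 - 2*u - 35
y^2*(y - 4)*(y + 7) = y^4 + 3*y^3 - 28*y^2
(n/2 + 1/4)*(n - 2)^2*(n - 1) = n^4/2 - 9*n^3/4 + 11*n^2/4 - 1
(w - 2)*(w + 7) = w^2 + 5*w - 14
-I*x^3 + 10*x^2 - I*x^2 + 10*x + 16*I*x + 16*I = (x + 2*I)*(x + 8*I)*(-I*x - I)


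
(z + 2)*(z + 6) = z^2 + 8*z + 12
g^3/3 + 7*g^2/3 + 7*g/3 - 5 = (g/3 + 1)*(g - 1)*(g + 5)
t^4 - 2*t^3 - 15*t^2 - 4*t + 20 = (t - 5)*(t - 1)*(t + 2)^2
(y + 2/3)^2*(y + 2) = y^3 + 10*y^2/3 + 28*y/9 + 8/9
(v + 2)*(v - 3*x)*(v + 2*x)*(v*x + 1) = v^4*x - v^3*x^2 + 2*v^3*x + v^3 - 6*v^2*x^3 - 2*v^2*x^2 - v^2*x + 2*v^2 - 12*v*x^3 - 6*v*x^2 - 2*v*x - 12*x^2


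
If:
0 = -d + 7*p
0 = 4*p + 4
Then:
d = -7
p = -1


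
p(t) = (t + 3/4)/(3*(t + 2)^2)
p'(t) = -2*(t + 3/4)/(3*(t + 2)^3) + 1/(3*(t + 2)^2) = (1 - 2*t)/(6*(t + 2)^3)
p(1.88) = 0.06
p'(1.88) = -0.01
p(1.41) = 0.06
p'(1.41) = -0.01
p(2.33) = 0.05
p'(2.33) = -0.01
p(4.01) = 0.04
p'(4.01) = -0.01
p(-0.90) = -0.04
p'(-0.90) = 0.35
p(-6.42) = -0.10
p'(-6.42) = -0.03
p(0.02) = 0.06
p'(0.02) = 0.02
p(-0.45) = 0.04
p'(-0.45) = 0.09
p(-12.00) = -0.04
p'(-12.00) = 0.00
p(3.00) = 0.05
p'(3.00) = -0.00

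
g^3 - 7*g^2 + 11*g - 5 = (g - 5)*(g - 1)^2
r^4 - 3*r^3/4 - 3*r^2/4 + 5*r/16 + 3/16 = (r - 1)*(r - 3/4)*(r + 1/2)^2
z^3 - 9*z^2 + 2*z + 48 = (z - 8)*(z - 3)*(z + 2)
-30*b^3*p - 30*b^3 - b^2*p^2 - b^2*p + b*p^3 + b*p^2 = (-6*b + p)*(5*b + p)*(b*p + b)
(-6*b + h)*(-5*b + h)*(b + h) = 30*b^3 + 19*b^2*h - 10*b*h^2 + h^3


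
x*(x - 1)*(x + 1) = x^3 - x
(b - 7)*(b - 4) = b^2 - 11*b + 28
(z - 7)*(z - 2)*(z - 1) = z^3 - 10*z^2 + 23*z - 14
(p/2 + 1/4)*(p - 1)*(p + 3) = p^3/2 + 5*p^2/4 - p - 3/4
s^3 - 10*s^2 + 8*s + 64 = (s - 8)*(s - 4)*(s + 2)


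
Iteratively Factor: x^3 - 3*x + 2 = (x - 1)*(x^2 + x - 2) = (x - 1)*(x + 2)*(x - 1)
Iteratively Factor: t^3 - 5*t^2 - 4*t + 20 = (t - 5)*(t^2 - 4) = (t - 5)*(t + 2)*(t - 2)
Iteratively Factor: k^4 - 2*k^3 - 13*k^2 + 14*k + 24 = (k - 2)*(k^3 - 13*k - 12) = (k - 2)*(k + 3)*(k^2 - 3*k - 4) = (k - 2)*(k + 1)*(k + 3)*(k - 4)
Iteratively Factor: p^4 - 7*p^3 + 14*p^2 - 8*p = (p - 4)*(p^3 - 3*p^2 + 2*p) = p*(p - 4)*(p^2 - 3*p + 2) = p*(p - 4)*(p - 2)*(p - 1)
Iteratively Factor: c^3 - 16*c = (c)*(c^2 - 16) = c*(c + 4)*(c - 4)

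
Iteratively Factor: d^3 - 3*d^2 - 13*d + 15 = (d + 3)*(d^2 - 6*d + 5) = (d - 1)*(d + 3)*(d - 5)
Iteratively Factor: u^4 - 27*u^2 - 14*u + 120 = (u + 4)*(u^3 - 4*u^2 - 11*u + 30) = (u + 3)*(u + 4)*(u^2 - 7*u + 10) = (u - 5)*(u + 3)*(u + 4)*(u - 2)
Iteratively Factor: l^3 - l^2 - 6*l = (l)*(l^2 - l - 6) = l*(l + 2)*(l - 3)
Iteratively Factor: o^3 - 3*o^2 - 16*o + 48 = (o + 4)*(o^2 - 7*o + 12) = (o - 3)*(o + 4)*(o - 4)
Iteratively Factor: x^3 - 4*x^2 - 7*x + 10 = (x - 1)*(x^2 - 3*x - 10) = (x - 5)*(x - 1)*(x + 2)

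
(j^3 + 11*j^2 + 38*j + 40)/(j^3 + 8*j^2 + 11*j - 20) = (j + 2)/(j - 1)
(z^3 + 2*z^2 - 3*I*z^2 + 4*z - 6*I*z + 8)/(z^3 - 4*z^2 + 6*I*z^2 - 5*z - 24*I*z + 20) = (z^2 + z*(2 - 4*I) - 8*I)/(z^2 + z*(-4 + 5*I) - 20*I)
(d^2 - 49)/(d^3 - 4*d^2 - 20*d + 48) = (d^2 - 49)/(d^3 - 4*d^2 - 20*d + 48)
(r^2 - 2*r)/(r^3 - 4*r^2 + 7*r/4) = 4*(r - 2)/(4*r^2 - 16*r + 7)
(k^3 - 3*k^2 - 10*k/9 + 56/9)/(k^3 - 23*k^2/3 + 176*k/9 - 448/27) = 3*(3*k^2 - 2*k - 8)/(9*k^2 - 48*k + 64)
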